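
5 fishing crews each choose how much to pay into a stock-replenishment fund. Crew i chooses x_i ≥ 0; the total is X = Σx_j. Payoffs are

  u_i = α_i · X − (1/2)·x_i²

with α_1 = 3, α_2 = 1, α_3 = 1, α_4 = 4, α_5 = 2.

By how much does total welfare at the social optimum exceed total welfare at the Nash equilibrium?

197

Crew i's FOC: ∂u_i/∂x_i = α_i − x_i = 0, so x_i* = α_i.
NE contributions = (3, 1, 1, 4, 2); X = 11.
W^NE = (Σα)·X − ½Σα_i² = 11² − ½·31 = 105.5.
Planner sets x_i = Σα_j = 11 for every i, so X^SO = 5·11 = 55.
W^SO = (Σα)·X^SO − ½·5·(Σα)² = (5/2)·11² = 302.5.
Deadweight loss = W^SO − W^NE = 197.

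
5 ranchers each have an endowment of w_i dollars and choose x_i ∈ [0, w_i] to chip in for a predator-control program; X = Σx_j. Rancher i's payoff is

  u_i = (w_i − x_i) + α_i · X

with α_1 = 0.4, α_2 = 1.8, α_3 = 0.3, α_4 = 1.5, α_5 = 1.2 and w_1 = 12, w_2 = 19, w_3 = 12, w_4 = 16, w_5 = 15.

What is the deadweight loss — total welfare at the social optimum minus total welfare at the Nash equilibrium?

∂u_i/∂x_i = α_i − 1, so rancher i contributes w_i if α_i > 1, else 0.
α_i > 1 for i ∈ {2, 4, 5}; NE contributions (0, 19, 0, 16, 15), X = 50.
W^NE = Σw_i − X^NE + (Σα_i)·X^NE = 74 + 4.2·50 = 284.
Planner: ∂(Σu_j)/∂x_i = Σα_j − 1 = 4.2 > 0, so everyone contributes w_i; X^SO = 74, W^SO = 74 + 4.2·74 = 384.8.
Deadweight loss = 100.8.

100.8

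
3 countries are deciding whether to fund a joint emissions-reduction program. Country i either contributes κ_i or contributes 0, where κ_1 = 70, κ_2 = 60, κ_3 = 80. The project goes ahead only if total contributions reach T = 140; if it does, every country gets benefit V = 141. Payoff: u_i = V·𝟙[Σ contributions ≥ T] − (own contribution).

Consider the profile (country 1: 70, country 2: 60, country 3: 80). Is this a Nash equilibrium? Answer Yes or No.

Total = 210 ≥ 140: provided.
Country 1 (pledges 70, payoff 71): dropping to 0 → total 140, payoff 141. Profitable deviation.

No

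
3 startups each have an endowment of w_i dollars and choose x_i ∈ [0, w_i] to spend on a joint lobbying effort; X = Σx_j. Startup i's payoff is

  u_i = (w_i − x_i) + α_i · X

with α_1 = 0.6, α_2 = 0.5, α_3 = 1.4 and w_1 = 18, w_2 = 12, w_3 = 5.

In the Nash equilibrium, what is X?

5

∂u_i/∂x_i = α_i − 1, so startup i contributes w_i if α_i > 1, else 0.
α_i > 1 for i ∈ {3}; NE contributions (0, 0, 5), X = 5.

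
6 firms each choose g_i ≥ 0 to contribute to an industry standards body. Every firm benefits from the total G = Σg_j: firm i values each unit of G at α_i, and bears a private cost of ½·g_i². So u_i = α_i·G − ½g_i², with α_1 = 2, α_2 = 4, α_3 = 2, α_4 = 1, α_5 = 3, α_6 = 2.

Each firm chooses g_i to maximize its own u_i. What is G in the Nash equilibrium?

14

Firm i's FOC: ∂u_i/∂g_i = α_i − g_i = 0, so g_i* = α_i.
NE contributions = (2, 4, 2, 1, 3, 2); G = 14.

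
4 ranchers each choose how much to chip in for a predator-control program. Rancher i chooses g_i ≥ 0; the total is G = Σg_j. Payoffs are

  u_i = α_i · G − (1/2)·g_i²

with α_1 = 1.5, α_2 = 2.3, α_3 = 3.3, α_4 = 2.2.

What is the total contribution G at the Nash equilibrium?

9.3

Rancher i's FOC: ∂u_i/∂g_i = α_i − g_i = 0, so g_i* = α_i.
NE contributions = (1.5, 2.3, 3.3, 2.2); G = 9.3.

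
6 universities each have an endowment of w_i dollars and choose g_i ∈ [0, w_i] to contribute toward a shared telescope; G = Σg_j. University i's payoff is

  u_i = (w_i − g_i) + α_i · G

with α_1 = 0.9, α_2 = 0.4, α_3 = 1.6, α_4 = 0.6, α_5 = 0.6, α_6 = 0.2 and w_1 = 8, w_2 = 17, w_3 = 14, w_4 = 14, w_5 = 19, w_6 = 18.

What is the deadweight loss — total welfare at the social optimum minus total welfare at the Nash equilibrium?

∂u_i/∂g_i = α_i − 1, so university i contributes w_i if α_i > 1, else 0.
α_i > 1 for i ∈ {3}; NE contributions (0, 0, 14, 0, 0, 0), G = 14.
W^NE = Σw_i − G^NE + (Σα_i)·G^NE = 90 + 3.3·14 = 136.2.
Planner: ∂(Σu_j)/∂g_i = Σα_j − 1 = 3.3 > 0, so everyone contributes w_i; G^SO = 90, W^SO = 90 + 3.3·90 = 387.
Deadweight loss = 250.8.

250.8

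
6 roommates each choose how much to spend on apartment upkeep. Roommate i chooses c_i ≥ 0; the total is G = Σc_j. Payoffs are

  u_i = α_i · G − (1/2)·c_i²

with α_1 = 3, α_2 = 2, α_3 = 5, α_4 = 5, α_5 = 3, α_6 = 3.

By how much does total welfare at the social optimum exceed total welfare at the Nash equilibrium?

922.5

Roommate i's FOC: ∂u_i/∂c_i = α_i − c_i = 0, so c_i* = α_i.
NE contributions = (3, 2, 5, 5, 3, 3); G = 21.
W^NE = (Σα)·G − ½Σα_i² = 21² − ½·81 = 400.5.
Planner sets c_i = Σα_j = 21 for every i, so G^SO = 6·21 = 126.
W^SO = (Σα)·G^SO − ½·6·(Σα)² = (6/2)·21² = 1323.
Deadweight loss = W^SO − W^NE = 922.5.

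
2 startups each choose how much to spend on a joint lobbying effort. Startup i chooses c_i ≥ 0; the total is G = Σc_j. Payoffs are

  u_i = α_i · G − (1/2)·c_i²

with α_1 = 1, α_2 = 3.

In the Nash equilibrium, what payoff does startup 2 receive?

Startup i's FOC: ∂u_i/∂c_i = α_i − c_i = 0, so c_i* = α_i.
NE contributions = (1, 3); G = 4.
u_2 = α_2·G − ½·(c_2)² = 3·4 − ½·3² = 7.5.

7.5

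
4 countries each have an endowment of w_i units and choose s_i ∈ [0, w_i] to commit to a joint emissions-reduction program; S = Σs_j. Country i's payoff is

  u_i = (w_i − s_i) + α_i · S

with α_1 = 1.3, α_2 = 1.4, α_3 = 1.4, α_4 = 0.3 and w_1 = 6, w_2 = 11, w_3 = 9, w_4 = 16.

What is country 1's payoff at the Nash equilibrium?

33.8

∂u_i/∂s_i = α_i − 1, so country i contributes w_i if α_i > 1, else 0.
α_i > 1 for i ∈ {1, 2, 3}; NE contributions (6, 11, 9, 0), S = 26.
u_1 = (6 − 6) + 1.3·26 = 33.8.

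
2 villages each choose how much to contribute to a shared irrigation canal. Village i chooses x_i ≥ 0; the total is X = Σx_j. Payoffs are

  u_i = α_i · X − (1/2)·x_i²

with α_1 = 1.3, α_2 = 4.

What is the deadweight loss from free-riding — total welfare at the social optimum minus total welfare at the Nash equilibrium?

8.845

Village i's FOC: ∂u_i/∂x_i = α_i − x_i = 0, so x_i* = α_i.
NE contributions = (1.3, 4); X = 5.3.
W^NE = (Σα)·X − ½Σα_i² = 5.3² − ½·17.69 = 19.245.
Planner sets x_i = Σα_j = 5.3 for every i, so X^SO = 2·5.3 = 10.6.
W^SO = (Σα)·X^SO − ½·2·(Σα)² = (2/2)·5.3² = 28.09.
Deadweight loss = W^SO − W^NE = 8.845.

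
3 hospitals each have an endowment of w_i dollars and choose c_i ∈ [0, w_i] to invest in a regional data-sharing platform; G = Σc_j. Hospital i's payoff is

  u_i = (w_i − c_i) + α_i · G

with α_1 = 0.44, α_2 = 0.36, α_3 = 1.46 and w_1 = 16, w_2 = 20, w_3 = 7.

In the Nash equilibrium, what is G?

7

∂u_i/∂c_i = α_i − 1, so hospital i contributes w_i if α_i > 1, else 0.
α_i > 1 for i ∈ {3}; NE contributions (0, 0, 7), G = 7.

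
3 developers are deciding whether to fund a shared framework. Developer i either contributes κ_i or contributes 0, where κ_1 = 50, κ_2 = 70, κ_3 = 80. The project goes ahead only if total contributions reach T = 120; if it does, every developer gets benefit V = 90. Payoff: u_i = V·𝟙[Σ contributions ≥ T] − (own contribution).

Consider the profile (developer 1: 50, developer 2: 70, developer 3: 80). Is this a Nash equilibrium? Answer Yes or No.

Total = 200 ≥ 120: provided.
Developer 1 (pledges 50, payoff 40): dropping to 0 → total 150, payoff 90. Profitable deviation.

No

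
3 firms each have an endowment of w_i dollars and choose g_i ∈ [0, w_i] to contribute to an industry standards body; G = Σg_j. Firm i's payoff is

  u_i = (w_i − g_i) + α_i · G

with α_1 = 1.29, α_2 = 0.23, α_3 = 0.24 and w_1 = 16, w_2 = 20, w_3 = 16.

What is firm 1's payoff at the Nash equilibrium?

20.64

∂u_i/∂g_i = α_i − 1, so firm i contributes w_i if α_i > 1, else 0.
α_i > 1 for i ∈ {1}; NE contributions (16, 0, 0), G = 16.
u_1 = (16 − 16) + 1.29·16 = 20.64.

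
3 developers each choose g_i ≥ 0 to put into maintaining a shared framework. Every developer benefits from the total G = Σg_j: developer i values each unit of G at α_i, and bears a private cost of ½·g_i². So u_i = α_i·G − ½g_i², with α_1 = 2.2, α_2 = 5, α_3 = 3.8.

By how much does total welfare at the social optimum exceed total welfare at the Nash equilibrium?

Developer i's FOC: ∂u_i/∂g_i = α_i − g_i = 0, so g_i* = α_i.
NE contributions = (2.2, 5, 3.8); G = 11.
W^NE = (Σα)·G − ½Σα_i² = 11² − ½·44.28 = 98.86.
Planner sets g_i = Σα_j = 11 for every i, so G^SO = 3·11 = 33.
W^SO = (Σα)·G^SO − ½·3·(Σα)² = (3/2)·11² = 181.5.
Deadweight loss = W^SO − W^NE = 82.64.

82.64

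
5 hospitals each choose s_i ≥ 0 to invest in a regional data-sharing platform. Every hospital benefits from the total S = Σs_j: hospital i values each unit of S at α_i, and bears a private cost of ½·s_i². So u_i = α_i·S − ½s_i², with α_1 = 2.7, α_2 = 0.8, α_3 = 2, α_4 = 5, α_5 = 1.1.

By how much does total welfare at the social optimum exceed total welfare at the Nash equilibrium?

Hospital i's FOC: ∂u_i/∂s_i = α_i − s_i = 0, so s_i* = α_i.
NE contributions = (2.7, 0.8, 2, 5, 1.1); S = 11.6.
W^NE = (Σα)·S − ½Σα_i² = 11.6² − ½·38.14 = 115.49.
Planner sets s_i = Σα_j = 11.6 for every i, so S^SO = 5·11.6 = 58.
W^SO = (Σα)·S^SO − ½·5·(Σα)² = (5/2)·11.6² = 336.4.
Deadweight loss = W^SO − W^NE = 220.91.

220.91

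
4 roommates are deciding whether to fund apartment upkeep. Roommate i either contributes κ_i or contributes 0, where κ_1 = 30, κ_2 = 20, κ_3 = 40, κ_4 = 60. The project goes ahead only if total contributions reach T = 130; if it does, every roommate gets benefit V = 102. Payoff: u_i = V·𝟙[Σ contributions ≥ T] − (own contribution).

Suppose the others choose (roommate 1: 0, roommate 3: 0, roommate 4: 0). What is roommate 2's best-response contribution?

Others' total = 0. Even contributing 20 gives 20 < 130: no benefit either way.
Best response: 0.

0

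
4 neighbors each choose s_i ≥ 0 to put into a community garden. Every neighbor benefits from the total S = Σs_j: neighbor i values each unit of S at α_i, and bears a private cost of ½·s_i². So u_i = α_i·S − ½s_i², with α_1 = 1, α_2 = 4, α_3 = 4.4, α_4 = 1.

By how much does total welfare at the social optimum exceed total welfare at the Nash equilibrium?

126.84

Neighbor i's FOC: ∂u_i/∂s_i = α_i − s_i = 0, so s_i* = α_i.
NE contributions = (1, 4, 4.4, 1); S = 10.4.
W^NE = (Σα)·S − ½Σα_i² = 10.4² − ½·37.36 = 89.48.
Planner sets s_i = Σα_j = 10.4 for every i, so S^SO = 4·10.4 = 41.6.
W^SO = (Σα)·S^SO − ½·4·(Σα)² = (4/2)·10.4² = 216.32.
Deadweight loss = W^SO − W^NE = 126.84.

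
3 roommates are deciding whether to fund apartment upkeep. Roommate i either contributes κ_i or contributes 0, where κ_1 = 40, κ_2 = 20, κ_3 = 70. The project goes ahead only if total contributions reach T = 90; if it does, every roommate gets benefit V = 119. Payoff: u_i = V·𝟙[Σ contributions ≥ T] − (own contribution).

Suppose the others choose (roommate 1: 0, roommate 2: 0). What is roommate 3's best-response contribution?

Others' total = 0. Even contributing 70 gives 70 < 90: no benefit either way.
Best response: 0.

0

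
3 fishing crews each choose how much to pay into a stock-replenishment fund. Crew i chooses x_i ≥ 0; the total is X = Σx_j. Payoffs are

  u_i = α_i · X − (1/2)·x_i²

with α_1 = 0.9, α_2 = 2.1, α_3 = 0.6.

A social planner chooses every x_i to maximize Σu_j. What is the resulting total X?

10.8

Planner FOC: ∂(Σu_j)/∂x_i = (Σα_j) − x_i = 0, so x_i^SO = Σα_j = 3.6 for every i; X^SO = 10.8.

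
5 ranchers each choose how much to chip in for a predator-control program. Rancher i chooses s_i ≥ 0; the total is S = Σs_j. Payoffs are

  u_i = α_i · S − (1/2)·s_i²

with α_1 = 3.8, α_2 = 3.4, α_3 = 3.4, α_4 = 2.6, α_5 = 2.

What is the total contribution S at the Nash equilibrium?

15.2

Rancher i's FOC: ∂u_i/∂s_i = α_i − s_i = 0, so s_i* = α_i.
NE contributions = (3.8, 3.4, 3.4, 2.6, 2); S = 15.2.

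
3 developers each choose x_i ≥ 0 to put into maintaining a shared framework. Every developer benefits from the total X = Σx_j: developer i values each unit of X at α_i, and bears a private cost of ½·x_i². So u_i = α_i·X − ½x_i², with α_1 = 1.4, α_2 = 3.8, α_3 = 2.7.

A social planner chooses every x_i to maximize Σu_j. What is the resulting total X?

Planner FOC: ∂(Σu_j)/∂x_i = (Σα_j) − x_i = 0, so x_i^SO = Σα_j = 7.9 for every i; X^SO = 23.7.

23.7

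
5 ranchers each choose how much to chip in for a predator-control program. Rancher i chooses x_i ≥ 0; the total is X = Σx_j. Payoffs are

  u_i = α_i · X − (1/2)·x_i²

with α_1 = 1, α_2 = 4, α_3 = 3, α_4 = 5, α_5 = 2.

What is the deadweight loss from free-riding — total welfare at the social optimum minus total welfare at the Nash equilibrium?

Rancher i's FOC: ∂u_i/∂x_i = α_i − x_i = 0, so x_i* = α_i.
NE contributions = (1, 4, 3, 5, 2); X = 15.
W^NE = (Σα)·X − ½Σα_i² = 15² − ½·55 = 197.5.
Planner sets x_i = Σα_j = 15 for every i, so X^SO = 5·15 = 75.
W^SO = (Σα)·X^SO − ½·5·(Σα)² = (5/2)·15² = 562.5.
Deadweight loss = W^SO − W^NE = 365.

365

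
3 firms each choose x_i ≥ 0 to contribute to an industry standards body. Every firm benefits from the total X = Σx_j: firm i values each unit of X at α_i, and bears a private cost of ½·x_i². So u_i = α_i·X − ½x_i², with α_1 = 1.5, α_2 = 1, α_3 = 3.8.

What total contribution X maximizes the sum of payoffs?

Planner FOC: ∂(Σu_j)/∂x_i = (Σα_j) − x_i = 0, so x_i^SO = Σα_j = 6.3 for every i; X^SO = 18.9.

18.9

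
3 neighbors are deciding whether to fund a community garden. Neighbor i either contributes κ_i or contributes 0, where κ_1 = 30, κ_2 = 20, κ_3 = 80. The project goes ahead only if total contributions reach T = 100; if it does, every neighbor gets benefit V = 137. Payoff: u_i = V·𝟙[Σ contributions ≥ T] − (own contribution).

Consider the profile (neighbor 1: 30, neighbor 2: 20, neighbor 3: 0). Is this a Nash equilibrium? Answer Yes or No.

Total = 50 < 100: not provided.
Neighbor 1 (pledges 30, payoff -30): dropping to 0 → total 20, payoff 0. Profitable deviation.

No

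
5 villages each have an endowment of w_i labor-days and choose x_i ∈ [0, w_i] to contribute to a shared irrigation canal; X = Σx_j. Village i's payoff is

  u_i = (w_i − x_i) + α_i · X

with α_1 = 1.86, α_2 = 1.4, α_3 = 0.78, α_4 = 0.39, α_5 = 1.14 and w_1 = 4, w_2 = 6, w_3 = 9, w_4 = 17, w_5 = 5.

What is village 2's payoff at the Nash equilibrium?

21

∂u_i/∂x_i = α_i − 1, so village i contributes w_i if α_i > 1, else 0.
α_i > 1 for i ∈ {1, 2, 5}; NE contributions (4, 6, 0, 0, 5), X = 15.
u_2 = (6 − 6) + 1.4·15 = 21.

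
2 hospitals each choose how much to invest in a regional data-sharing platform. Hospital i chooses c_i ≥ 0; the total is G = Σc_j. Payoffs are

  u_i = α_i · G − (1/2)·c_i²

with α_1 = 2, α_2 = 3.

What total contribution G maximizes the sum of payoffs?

10

Planner FOC: ∂(Σu_j)/∂c_i = (Σα_j) − c_i = 0, so c_i^SO = Σα_j = 5 for every i; G^SO = 10.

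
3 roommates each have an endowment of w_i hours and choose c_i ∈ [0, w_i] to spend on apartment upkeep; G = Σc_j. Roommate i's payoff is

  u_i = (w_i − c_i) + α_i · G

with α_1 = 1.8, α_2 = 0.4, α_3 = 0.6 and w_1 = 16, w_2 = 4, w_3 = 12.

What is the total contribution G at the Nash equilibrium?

16

∂u_i/∂c_i = α_i − 1, so roommate i contributes w_i if α_i > 1, else 0.
α_i > 1 for i ∈ {1}; NE contributions (16, 0, 0), G = 16.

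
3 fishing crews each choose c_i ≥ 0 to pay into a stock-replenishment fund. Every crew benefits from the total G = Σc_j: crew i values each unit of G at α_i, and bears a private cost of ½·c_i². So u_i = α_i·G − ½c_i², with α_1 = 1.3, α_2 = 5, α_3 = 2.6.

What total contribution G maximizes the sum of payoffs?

26.7

Planner FOC: ∂(Σu_j)/∂c_i = (Σα_j) − c_i = 0, so c_i^SO = Σα_j = 8.9 for every i; G^SO = 26.7.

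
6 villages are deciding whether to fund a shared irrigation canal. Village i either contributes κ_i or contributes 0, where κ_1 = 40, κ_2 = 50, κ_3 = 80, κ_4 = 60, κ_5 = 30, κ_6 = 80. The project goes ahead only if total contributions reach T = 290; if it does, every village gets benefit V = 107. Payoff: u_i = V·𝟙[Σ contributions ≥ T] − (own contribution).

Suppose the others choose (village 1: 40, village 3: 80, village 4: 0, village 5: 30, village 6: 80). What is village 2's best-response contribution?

0

Others' total = 230. Even contributing 50 gives 280 < 290: no benefit either way.
Best response: 0.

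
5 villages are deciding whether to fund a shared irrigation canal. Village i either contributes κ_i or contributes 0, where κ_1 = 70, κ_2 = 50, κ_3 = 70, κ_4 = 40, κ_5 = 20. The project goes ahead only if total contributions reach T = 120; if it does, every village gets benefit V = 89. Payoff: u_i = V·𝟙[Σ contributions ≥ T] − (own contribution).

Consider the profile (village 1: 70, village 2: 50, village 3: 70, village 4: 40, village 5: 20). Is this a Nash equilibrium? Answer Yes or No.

Total = 250 ≥ 120: provided.
Village 1 (pledges 70, payoff 19): dropping to 0 → total 180, payoff 89. Profitable deviation.

No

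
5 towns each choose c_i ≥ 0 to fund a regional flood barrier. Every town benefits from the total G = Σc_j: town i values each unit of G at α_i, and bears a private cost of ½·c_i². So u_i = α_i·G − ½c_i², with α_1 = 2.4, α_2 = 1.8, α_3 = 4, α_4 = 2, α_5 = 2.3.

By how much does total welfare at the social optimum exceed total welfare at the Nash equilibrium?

Town i's FOC: ∂u_i/∂c_i = α_i − c_i = 0, so c_i* = α_i.
NE contributions = (2.4, 1.8, 4, 2, 2.3); G = 12.5.
W^NE = (Σα)·G − ½Σα_i² = 12.5² − ½·34.29 = 139.105.
Planner sets c_i = Σα_j = 12.5 for every i, so G^SO = 5·12.5 = 62.5.
W^SO = (Σα)·G^SO − ½·5·(Σα)² = (5/2)·12.5² = 390.625.
Deadweight loss = W^SO − W^NE = 251.52.

251.52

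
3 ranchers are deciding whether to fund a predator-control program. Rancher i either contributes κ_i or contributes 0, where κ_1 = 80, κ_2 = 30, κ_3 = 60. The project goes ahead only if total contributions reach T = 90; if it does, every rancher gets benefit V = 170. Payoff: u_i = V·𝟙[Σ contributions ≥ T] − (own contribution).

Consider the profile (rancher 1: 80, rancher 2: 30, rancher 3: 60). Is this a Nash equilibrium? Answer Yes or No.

No

Total = 170 ≥ 90: provided.
Rancher 1 (pledges 80, payoff 90): dropping to 0 → total 90, payoff 170. Profitable deviation.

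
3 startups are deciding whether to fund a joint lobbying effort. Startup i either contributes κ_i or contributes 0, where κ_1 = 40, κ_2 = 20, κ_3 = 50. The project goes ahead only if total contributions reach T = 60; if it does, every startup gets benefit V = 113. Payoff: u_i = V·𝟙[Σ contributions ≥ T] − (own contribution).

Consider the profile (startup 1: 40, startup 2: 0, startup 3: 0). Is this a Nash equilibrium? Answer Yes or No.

No

Total = 40 < 60: not provided.
Startup 1 (pledges 40, payoff -40): dropping to 0 → total 0, payoff 0. Profitable deviation.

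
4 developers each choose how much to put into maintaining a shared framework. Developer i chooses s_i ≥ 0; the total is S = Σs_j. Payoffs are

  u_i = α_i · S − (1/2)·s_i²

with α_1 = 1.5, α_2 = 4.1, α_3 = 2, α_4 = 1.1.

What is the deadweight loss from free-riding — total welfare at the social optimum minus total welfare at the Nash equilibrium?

87.825

Developer i's FOC: ∂u_i/∂s_i = α_i − s_i = 0, so s_i* = α_i.
NE contributions = (1.5, 4.1, 2, 1.1); S = 8.7.
W^NE = (Σα)·S − ½Σα_i² = 8.7² − ½·24.27 = 63.555.
Planner sets s_i = Σα_j = 8.7 for every i, so S^SO = 4·8.7 = 34.8.
W^SO = (Σα)·S^SO − ½·4·(Σα)² = (4/2)·8.7² = 151.38.
Deadweight loss = W^SO − W^NE = 87.825.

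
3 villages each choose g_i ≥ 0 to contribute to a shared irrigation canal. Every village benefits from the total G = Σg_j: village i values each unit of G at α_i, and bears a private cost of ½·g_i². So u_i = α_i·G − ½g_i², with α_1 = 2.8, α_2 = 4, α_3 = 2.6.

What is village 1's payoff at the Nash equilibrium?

Village i's FOC: ∂u_i/∂g_i = α_i − g_i = 0, so g_i* = α_i.
NE contributions = (2.8, 4, 2.6); G = 9.4.
u_1 = α_1·G − ½·(g_1)² = 2.8·9.4 − ½·2.8² = 22.4.

22.4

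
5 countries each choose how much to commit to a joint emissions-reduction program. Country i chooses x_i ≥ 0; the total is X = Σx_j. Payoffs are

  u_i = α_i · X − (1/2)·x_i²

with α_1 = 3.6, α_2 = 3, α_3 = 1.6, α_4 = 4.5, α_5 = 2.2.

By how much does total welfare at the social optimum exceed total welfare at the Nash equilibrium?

357.82

Country i's FOC: ∂u_i/∂x_i = α_i − x_i = 0, so x_i* = α_i.
NE contributions = (3.6, 3, 1.6, 4.5, 2.2); X = 14.9.
W^NE = (Σα)·X − ½Σα_i² = 14.9² − ½·49.61 = 197.205.
Planner sets x_i = Σα_j = 14.9 for every i, so X^SO = 5·14.9 = 74.5.
W^SO = (Σα)·X^SO − ½·5·(Σα)² = (5/2)·14.9² = 555.025.
Deadweight loss = W^SO − W^NE = 357.82.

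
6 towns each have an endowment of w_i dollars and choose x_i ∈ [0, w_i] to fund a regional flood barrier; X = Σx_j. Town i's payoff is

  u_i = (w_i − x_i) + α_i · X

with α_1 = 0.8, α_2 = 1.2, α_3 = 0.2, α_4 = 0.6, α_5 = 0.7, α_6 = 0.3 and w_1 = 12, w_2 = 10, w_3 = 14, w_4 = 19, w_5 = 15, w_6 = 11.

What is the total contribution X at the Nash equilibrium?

10

∂u_i/∂x_i = α_i − 1, so town i contributes w_i if α_i > 1, else 0.
α_i > 1 for i ∈ {2}; NE contributions (0, 10, 0, 0, 0, 0), X = 10.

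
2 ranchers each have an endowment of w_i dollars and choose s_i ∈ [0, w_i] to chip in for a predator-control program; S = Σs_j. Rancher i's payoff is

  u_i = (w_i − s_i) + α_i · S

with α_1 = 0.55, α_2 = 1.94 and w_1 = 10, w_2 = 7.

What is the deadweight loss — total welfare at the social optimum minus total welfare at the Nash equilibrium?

∂u_i/∂s_i = α_i − 1, so rancher i contributes w_i if α_i > 1, else 0.
α_i > 1 for i ∈ {2}; NE contributions (0, 7), S = 7.
W^NE = Σw_i − S^NE + (Σα_i)·S^NE = 17 + 1.49·7 = 27.43.
Planner: ∂(Σu_j)/∂s_i = Σα_j − 1 = 1.49 > 0, so everyone contributes w_i; S^SO = 17, W^SO = 17 + 1.49·17 = 42.33.
Deadweight loss = 14.9.

14.9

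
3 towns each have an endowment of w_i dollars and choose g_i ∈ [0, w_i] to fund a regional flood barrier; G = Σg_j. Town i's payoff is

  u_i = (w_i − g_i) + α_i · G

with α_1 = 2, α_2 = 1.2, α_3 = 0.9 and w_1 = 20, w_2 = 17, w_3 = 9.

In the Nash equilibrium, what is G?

37

∂u_i/∂g_i = α_i − 1, so town i contributes w_i if α_i > 1, else 0.
α_i > 1 for i ∈ {1, 2}; NE contributions (20, 17, 0), G = 37.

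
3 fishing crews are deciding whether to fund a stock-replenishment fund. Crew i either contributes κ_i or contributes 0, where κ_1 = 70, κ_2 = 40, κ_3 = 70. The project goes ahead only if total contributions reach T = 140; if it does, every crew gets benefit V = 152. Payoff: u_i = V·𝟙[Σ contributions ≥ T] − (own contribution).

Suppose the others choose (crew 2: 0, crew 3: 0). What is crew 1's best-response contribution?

0

Others' total = 0. Even contributing 70 gives 70 < 140: no benefit either way.
Best response: 0.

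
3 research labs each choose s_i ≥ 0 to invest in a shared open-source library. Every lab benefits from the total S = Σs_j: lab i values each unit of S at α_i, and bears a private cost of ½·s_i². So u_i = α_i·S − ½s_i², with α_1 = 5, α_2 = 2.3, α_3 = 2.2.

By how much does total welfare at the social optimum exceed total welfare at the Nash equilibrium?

62.69

Lab i's FOC: ∂u_i/∂s_i = α_i − s_i = 0, so s_i* = α_i.
NE contributions = (5, 2.3, 2.2); S = 9.5.
W^NE = (Σα)·S − ½Σα_i² = 9.5² − ½·35.13 = 72.685.
Planner sets s_i = Σα_j = 9.5 for every i, so S^SO = 3·9.5 = 28.5.
W^SO = (Σα)·S^SO − ½·3·(Σα)² = (3/2)·9.5² = 135.375.
Deadweight loss = W^SO − W^NE = 62.69.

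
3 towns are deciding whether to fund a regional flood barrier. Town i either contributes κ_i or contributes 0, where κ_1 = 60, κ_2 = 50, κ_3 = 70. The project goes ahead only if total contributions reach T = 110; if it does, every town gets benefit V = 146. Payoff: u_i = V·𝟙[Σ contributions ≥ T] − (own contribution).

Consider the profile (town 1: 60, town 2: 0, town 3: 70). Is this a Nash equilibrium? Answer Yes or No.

Yes

Total = 130 ≥ 110: provided.
Town 1 (pledges 60, payoff 86): dropping to 0 → total 70, payoff 0. No gain.
Town 2 (pledges 0, payoff 146): pledging 50 → total 180, payoff 96. No gain.
Town 3 (pledges 70, payoff 76): dropping to 0 → total 60, payoff 0. No gain.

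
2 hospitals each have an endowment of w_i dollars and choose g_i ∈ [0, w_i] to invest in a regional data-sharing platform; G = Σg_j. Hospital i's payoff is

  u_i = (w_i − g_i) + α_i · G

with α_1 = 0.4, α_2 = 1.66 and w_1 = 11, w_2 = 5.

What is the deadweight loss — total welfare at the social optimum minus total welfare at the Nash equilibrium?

∂u_i/∂g_i = α_i − 1, so hospital i contributes w_i if α_i > 1, else 0.
α_i > 1 for i ∈ {2}; NE contributions (0, 5), G = 5.
W^NE = Σw_i − G^NE + (Σα_i)·G^NE = 16 + 1.06·5 = 21.3.
Planner: ∂(Σu_j)/∂g_i = Σα_j − 1 = 1.06 > 0, so everyone contributes w_i; G^SO = 16, W^SO = 16 + 1.06·16 = 32.96.
Deadweight loss = 11.66.

11.66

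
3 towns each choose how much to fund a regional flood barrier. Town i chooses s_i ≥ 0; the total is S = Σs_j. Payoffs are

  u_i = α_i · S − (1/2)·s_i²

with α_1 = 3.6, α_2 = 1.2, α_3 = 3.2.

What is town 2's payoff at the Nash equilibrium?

8.88

Town i's FOC: ∂u_i/∂s_i = α_i − s_i = 0, so s_i* = α_i.
NE contributions = (3.6, 1.2, 3.2); S = 8.
u_2 = α_2·S − ½·(s_2)² = 1.2·8 − ½·1.2² = 8.88.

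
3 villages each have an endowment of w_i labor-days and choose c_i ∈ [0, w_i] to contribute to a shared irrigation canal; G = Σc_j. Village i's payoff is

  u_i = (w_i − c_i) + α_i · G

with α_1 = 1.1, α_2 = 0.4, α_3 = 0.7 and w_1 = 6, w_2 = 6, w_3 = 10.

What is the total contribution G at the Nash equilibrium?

6

∂u_i/∂c_i = α_i − 1, so village i contributes w_i if α_i > 1, else 0.
α_i > 1 for i ∈ {1}; NE contributions (6, 0, 0), G = 6.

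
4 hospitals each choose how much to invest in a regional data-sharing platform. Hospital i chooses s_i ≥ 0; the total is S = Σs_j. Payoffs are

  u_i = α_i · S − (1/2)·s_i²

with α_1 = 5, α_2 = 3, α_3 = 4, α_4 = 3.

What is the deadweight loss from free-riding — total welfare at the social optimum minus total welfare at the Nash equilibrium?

254.5

Hospital i's FOC: ∂u_i/∂s_i = α_i − s_i = 0, so s_i* = α_i.
NE contributions = (5, 3, 4, 3); S = 15.
W^NE = (Σα)·S − ½Σα_i² = 15² − ½·59 = 195.5.
Planner sets s_i = Σα_j = 15 for every i, so S^SO = 4·15 = 60.
W^SO = (Σα)·S^SO − ½·4·(Σα)² = (4/2)·15² = 450.
Deadweight loss = W^SO − W^NE = 254.5.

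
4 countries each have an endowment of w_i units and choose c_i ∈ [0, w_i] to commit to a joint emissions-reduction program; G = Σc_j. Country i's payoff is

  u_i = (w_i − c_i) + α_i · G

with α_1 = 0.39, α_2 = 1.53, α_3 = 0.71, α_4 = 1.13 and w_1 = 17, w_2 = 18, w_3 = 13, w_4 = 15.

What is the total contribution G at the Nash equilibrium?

33

∂u_i/∂c_i = α_i − 1, so country i contributes w_i if α_i > 1, else 0.
α_i > 1 for i ∈ {2, 4}; NE contributions (0, 18, 0, 15), G = 33.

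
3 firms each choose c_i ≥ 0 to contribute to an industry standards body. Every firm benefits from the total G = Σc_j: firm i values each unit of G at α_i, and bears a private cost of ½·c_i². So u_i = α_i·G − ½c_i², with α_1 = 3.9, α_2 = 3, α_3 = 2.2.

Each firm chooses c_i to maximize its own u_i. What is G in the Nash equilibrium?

Firm i's FOC: ∂u_i/∂c_i = α_i − c_i = 0, so c_i* = α_i.
NE contributions = (3.9, 3, 2.2); G = 9.1.

9.1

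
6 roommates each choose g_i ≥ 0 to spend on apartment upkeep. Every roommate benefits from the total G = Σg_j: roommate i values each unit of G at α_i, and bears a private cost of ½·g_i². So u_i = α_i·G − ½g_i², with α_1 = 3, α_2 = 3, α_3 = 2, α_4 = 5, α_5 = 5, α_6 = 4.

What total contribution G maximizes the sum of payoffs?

132

Planner FOC: ∂(Σu_j)/∂g_i = (Σα_j) − g_i = 0, so g_i^SO = Σα_j = 22 for every i; G^SO = 132.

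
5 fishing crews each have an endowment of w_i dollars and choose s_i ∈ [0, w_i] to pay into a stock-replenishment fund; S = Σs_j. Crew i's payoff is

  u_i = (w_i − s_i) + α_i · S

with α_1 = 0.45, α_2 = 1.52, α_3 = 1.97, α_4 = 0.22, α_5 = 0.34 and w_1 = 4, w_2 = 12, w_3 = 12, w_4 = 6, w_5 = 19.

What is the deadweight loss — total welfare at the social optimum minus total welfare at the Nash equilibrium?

101.5

∂u_i/∂s_i = α_i − 1, so crew i contributes w_i if α_i > 1, else 0.
α_i > 1 for i ∈ {2, 3}; NE contributions (0, 12, 12, 0, 0), S = 24.
W^NE = Σw_i − S^NE + (Σα_i)·S^NE = 53 + 3.5·24 = 137.
Planner: ∂(Σu_j)/∂s_i = Σα_j − 1 = 3.5 > 0, so everyone contributes w_i; S^SO = 53, W^SO = 53 + 3.5·53 = 238.5.
Deadweight loss = 101.5.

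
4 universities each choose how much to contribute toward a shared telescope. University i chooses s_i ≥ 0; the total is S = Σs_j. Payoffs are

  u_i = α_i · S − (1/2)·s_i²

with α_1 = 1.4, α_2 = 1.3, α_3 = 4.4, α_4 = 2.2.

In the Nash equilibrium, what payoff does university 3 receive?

31.24

University i's FOC: ∂u_i/∂s_i = α_i − s_i = 0, so s_i* = α_i.
NE contributions = (1.4, 1.3, 4.4, 2.2); S = 9.3.
u_3 = α_3·S − ½·(s_3)² = 4.4·9.3 − ½·4.4² = 31.24.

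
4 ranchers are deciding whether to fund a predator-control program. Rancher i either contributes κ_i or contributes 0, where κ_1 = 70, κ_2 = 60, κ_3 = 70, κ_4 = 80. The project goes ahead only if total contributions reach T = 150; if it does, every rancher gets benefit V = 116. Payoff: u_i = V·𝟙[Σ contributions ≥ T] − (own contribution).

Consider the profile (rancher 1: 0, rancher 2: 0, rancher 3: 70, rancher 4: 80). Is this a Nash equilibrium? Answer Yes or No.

Yes

Total = 150 ≥ 150: provided.
Rancher 1 (pledges 0, payoff 116): pledging 70 → total 220, payoff 46. No gain.
Rancher 2 (pledges 0, payoff 116): pledging 60 → total 210, payoff 56. No gain.
Rancher 3 (pledges 70, payoff 46): dropping to 0 → total 80, payoff 0. No gain.
Rancher 4 (pledges 80, payoff 36): dropping to 0 → total 70, payoff 0. No gain.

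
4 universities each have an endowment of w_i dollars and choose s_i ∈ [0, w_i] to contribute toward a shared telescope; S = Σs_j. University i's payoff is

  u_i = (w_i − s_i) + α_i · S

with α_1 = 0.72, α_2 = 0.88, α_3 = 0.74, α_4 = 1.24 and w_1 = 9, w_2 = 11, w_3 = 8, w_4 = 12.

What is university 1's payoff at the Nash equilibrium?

17.64

∂u_i/∂s_i = α_i − 1, so university i contributes w_i if α_i > 1, else 0.
α_i > 1 for i ∈ {4}; NE contributions (0, 0, 0, 12), S = 12.
u_1 = (9 − 0) + 0.72·12 = 17.64.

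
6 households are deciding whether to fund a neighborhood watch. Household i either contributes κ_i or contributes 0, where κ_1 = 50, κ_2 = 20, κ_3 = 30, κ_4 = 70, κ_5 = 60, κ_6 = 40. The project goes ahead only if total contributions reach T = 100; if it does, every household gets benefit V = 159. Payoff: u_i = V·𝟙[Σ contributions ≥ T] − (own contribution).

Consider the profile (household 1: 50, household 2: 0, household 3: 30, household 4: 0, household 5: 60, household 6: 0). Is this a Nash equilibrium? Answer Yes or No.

Total = 140 ≥ 100: provided.
Household 1 (pledges 50, payoff 109): dropping to 0 → total 90, payoff 0. No gain.
Household 2 (pledges 0, payoff 159): pledging 20 → total 160, payoff 139. No gain.
Household 3 (pledges 30, payoff 129): dropping to 0 → total 110, payoff 159. Profitable deviation.

No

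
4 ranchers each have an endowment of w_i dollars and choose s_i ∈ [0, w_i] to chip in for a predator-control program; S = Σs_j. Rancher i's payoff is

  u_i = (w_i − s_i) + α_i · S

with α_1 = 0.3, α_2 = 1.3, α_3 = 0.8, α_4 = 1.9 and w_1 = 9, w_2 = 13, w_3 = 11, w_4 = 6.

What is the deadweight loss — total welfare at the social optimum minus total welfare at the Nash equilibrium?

66

∂u_i/∂s_i = α_i − 1, so rancher i contributes w_i if α_i > 1, else 0.
α_i > 1 for i ∈ {2, 4}; NE contributions (0, 13, 0, 6), S = 19.
W^NE = Σw_i − S^NE + (Σα_i)·S^NE = 39 + 3.3·19 = 101.7.
Planner: ∂(Σu_j)/∂s_i = Σα_j − 1 = 3.3 > 0, so everyone contributes w_i; S^SO = 39, W^SO = 39 + 3.3·39 = 167.7.
Deadweight loss = 66.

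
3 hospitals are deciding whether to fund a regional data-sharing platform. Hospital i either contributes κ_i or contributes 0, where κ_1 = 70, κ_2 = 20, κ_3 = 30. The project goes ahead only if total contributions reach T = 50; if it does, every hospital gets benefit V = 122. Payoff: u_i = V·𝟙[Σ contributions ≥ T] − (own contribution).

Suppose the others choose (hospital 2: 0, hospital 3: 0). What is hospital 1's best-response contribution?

Others' total = 0. Contributing 70 brings total to 70 ≥ 50: gain V − κ_1 = 52.
Best response: 70.

70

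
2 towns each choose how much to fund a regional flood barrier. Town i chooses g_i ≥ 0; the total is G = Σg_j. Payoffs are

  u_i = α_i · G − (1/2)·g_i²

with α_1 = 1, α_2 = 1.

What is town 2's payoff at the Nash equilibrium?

Town i's FOC: ∂u_i/∂g_i = α_i − g_i = 0, so g_i* = α_i.
NE contributions = (1, 1); G = 2.
u_2 = α_2·G − ½·(g_2)² = 1·2 − ½·1² = 1.5.

1.5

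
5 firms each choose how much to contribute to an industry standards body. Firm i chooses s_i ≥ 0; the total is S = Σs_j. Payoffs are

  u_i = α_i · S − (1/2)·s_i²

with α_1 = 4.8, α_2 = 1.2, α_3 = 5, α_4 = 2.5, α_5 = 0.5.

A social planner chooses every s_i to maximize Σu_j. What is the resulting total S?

Planner FOC: ∂(Σu_j)/∂s_i = (Σα_j) − s_i = 0, so s_i^SO = Σα_j = 14 for every i; S^SO = 70.

70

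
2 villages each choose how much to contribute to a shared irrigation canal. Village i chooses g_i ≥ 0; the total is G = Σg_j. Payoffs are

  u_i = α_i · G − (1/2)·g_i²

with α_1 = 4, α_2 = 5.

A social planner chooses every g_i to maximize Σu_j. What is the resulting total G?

Planner FOC: ∂(Σu_j)/∂g_i = (Σα_j) − g_i = 0, so g_i^SO = Σα_j = 9 for every i; G^SO = 18.

18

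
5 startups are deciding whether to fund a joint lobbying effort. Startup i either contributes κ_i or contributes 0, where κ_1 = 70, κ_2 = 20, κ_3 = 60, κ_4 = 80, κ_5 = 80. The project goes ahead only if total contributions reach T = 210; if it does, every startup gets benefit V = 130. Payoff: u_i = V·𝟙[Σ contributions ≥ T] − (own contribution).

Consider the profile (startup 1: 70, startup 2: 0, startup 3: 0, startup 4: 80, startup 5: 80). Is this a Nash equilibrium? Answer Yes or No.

Yes

Total = 230 ≥ 210: provided.
Startup 1 (pledges 70, payoff 60): dropping to 0 → total 160, payoff 0. No gain.
Startup 2 (pledges 0, payoff 130): pledging 20 → total 250, payoff 110. No gain.
Startup 3 (pledges 0, payoff 130): pledging 60 → total 290, payoff 70. No gain.
Startup 4 (pledges 80, payoff 50): dropping to 0 → total 150, payoff 0. No gain.
Startup 5 (pledges 80, payoff 50): dropping to 0 → total 150, payoff 0. No gain.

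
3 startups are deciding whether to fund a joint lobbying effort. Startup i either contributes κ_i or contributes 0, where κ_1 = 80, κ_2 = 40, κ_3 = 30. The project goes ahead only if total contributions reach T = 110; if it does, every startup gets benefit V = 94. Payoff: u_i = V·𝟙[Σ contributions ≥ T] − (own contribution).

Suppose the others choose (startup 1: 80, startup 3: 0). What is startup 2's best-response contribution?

Others' total = 80. Contributing 40 brings total to 120 ≥ 110: gain V − κ_2 = 54.
Best response: 40.

40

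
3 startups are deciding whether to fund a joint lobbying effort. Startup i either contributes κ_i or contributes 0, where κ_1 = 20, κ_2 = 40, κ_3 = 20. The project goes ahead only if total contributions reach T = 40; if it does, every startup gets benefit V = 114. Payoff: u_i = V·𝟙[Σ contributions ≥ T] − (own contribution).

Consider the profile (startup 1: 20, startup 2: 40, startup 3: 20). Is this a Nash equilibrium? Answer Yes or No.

Total = 80 ≥ 40: provided.
Startup 1 (pledges 20, payoff 94): dropping to 0 → total 60, payoff 114. Profitable deviation.

No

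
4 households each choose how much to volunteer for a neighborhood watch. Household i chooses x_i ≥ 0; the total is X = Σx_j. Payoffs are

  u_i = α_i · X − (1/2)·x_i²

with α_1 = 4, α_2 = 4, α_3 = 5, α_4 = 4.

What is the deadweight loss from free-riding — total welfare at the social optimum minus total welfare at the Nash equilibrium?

Household i's FOC: ∂u_i/∂x_i = α_i − x_i = 0, so x_i* = α_i.
NE contributions = (4, 4, 5, 4); X = 17.
W^NE = (Σα)·X − ½Σα_i² = 17² − ½·73 = 252.5.
Planner sets x_i = Σα_j = 17 for every i, so X^SO = 4·17 = 68.
W^SO = (Σα)·X^SO − ½·4·(Σα)² = (4/2)·17² = 578.
Deadweight loss = W^SO − W^NE = 325.5.

325.5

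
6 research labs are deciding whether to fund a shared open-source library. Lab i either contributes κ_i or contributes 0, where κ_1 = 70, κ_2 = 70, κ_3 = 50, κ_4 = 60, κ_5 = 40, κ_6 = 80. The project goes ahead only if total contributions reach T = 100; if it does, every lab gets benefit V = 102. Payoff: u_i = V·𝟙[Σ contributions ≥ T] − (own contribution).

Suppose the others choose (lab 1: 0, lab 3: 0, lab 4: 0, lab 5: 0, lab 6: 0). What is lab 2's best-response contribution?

0

Others' total = 0. Even contributing 70 gives 70 < 100: no benefit either way.
Best response: 0.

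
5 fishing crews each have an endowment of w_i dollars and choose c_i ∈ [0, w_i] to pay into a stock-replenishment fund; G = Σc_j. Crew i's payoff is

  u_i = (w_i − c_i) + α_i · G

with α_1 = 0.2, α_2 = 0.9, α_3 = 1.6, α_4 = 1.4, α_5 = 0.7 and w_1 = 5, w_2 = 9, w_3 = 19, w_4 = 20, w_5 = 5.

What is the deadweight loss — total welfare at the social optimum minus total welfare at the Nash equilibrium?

∂u_i/∂c_i = α_i − 1, so crew i contributes w_i if α_i > 1, else 0.
α_i > 1 for i ∈ {3, 4}; NE contributions (0, 0, 19, 20, 0), G = 39.
W^NE = Σw_i − G^NE + (Σα_i)·G^NE = 58 + 3.8·39 = 206.2.
Planner: ∂(Σu_j)/∂c_i = Σα_j − 1 = 3.8 > 0, so everyone contributes w_i; G^SO = 58, W^SO = 58 + 3.8·58 = 278.4.
Deadweight loss = 72.2.

72.2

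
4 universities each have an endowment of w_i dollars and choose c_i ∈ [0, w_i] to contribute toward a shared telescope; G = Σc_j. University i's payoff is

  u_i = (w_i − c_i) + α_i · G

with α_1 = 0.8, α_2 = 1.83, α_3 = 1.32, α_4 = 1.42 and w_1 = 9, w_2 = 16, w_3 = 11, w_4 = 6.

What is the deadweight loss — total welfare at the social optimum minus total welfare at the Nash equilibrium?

∂u_i/∂c_i = α_i − 1, so university i contributes w_i if α_i > 1, else 0.
α_i > 1 for i ∈ {2, 3, 4}; NE contributions (0, 16, 11, 6), G = 33.
W^NE = Σw_i − G^NE + (Σα_i)·G^NE = 42 + 4.37·33 = 186.21.
Planner: ∂(Σu_j)/∂c_i = Σα_j − 1 = 4.37 > 0, so everyone contributes w_i; G^SO = 42, W^SO = 42 + 4.37·42 = 225.54.
Deadweight loss = 39.33.

39.33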